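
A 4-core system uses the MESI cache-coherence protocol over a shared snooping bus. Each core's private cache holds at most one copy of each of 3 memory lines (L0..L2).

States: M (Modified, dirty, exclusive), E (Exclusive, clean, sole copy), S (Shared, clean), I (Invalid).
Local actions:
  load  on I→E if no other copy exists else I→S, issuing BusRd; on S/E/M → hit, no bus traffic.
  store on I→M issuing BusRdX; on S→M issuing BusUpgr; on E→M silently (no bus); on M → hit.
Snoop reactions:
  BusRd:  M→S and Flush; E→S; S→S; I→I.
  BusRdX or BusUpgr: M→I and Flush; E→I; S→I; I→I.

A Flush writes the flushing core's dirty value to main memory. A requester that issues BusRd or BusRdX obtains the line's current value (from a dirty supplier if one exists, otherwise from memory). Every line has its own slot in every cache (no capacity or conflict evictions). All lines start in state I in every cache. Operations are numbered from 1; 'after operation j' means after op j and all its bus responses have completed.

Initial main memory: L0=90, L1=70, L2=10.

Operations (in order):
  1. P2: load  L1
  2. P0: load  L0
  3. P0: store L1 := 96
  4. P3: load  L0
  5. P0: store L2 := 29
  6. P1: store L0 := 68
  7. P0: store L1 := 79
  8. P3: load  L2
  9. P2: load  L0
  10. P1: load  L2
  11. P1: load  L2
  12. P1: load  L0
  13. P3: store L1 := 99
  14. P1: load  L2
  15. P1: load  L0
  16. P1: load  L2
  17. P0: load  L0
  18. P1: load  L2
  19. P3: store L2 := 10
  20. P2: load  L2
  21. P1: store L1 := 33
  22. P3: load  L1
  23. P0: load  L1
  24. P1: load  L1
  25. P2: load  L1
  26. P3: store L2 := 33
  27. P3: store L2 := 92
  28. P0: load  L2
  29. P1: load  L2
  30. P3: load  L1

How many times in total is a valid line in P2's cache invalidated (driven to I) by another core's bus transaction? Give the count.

invalidations = 2

step 1: P2: load  L1  ⟶  IIEI  (L1)  txn=BusRd  M[L1]=70
step 2: P0: load  L0  ⟶  EIII  (L0)  txn=BusRd  M[L0]=90
step 3: P0: store L1 := 96  ⟶  MIII  (L1)  txn=BusRdX  M[L1]=70
step 4: P3: load  L0  ⟶  SIIS  (L0)  txn=BusRd  M[L0]=90
step 5: P0: store L2 := 29  ⟶  MIII  (L2)  txn=BusRdX  M[L2]=10
step 6: P1: store L0 := 68  ⟶  IMII  (L0)  txn=BusRdX  M[L0]=90
step 7: P0: store L1 := 79  ⟶  MIII  (L1)  txn=∅  M[L1]=70
step 8: P3: load  L2  ⟶  SIIS  (L2)  txn=BusRd+Flush  M[L2]=29
step 9: P2: load  L0  ⟶  ISSI  (L0)  txn=BusRd+Flush  M[L0]=68
step 10: P1: load  L2  ⟶  SSIS  (L2)  txn=BusRd  M[L2]=29
step 11: P1: load  L2  ⟶  SSIS  (L2)  txn=∅  M[L2]=29
step 12: P1: load  L0  ⟶  ISSI  (L0)  txn=∅  M[L0]=68
step 13: P3: store L1 := 99  ⟶  IIIM  (L1)  txn=BusRdX+Flush  M[L1]=79
step 14: P1: load  L2  ⟶  SSIS  (L2)  txn=∅  M[L2]=29
step 15: P1: load  L0  ⟶  ISSI  (L0)  txn=∅  M[L0]=68
step 16: P1: load  L2  ⟶  SSIS  (L2)  txn=∅  M[L2]=29
step 17: P0: load  L0  ⟶  SSSI  (L0)  txn=BusRd  M[L0]=68
step 18: P1: load  L2  ⟶  SSIS  (L2)  txn=∅  M[L2]=29
step 19: P3: store L2 := 10  ⟶  IIIM  (L2)  txn=BusUpgr  M[L2]=29
step 20: P2: load  L2  ⟶  IISS  (L2)  txn=BusRd+Flush  M[L2]=10
step 21: P1: store L1 := 33  ⟶  IMII  (L1)  txn=BusRdX+Flush  M[L1]=99
step 22: P3: load  L1  ⟶  ISIS  (L1)  txn=BusRd+Flush  M[L1]=33
step 23: P0: load  L1  ⟶  SSIS  (L1)  txn=BusRd  M[L1]=33
step 24: P1: load  L1  ⟶  SSIS  (L1)  txn=∅  M[L1]=33
step 25: P2: load  L1  ⟶  SSSS  (L1)  txn=BusRd  M[L1]=33
step 26: P3: store L2 := 33  ⟶  IIIM  (L2)  txn=BusUpgr  M[L2]=10
step 27: P3: store L2 := 92  ⟶  IIIM  (L2)  txn=∅  M[L2]=10
step 28: P0: load  L2  ⟶  SIIS  (L2)  txn=BusRd+Flush  M[L2]=92
step 29: P1: load  L2  ⟶  SSIS  (L2)  txn=BusRd  M[L2]=92
step 30: P3: load  L1  ⟶  SSSS  (L1)  txn=∅  M[L1]=33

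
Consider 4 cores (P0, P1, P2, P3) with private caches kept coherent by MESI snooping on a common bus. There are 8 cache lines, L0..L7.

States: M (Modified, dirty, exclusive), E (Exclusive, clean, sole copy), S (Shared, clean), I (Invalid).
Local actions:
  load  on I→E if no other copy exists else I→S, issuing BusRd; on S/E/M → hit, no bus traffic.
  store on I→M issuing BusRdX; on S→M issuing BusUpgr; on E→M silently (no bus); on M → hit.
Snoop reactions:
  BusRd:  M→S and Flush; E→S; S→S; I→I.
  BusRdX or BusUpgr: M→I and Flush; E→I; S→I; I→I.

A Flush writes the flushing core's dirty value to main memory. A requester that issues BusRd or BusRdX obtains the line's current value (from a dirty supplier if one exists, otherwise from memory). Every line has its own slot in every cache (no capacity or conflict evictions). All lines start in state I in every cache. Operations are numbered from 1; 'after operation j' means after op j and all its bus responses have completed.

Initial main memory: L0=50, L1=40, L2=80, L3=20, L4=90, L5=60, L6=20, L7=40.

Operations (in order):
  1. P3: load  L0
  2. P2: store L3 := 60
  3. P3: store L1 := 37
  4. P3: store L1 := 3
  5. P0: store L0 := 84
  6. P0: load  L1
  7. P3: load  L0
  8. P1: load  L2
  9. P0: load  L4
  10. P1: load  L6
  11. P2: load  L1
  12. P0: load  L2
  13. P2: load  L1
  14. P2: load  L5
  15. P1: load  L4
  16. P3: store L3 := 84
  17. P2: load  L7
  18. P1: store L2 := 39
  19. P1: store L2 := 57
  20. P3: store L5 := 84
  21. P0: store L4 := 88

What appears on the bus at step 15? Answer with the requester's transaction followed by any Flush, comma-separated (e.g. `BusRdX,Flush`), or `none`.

bus = BusRd

[1] P3: load  L0 | P0:I, P1:I, P2:I, P3:E(50) | bus: BusRd
[2] P2: store L3 := 60 | P0:I, P1:I, P2:M(60), P3:I | bus: BusRdX
[3] P3: store L1 := 37 | P0:I, P1:I, P2:I, P3:M(37) | bus: BusRdX
[4] P3: store L1 := 3 | P0:I, P1:I, P2:I, P3:M(3) | bus: none
[5] P0: store L0 := 84 | P0:M(84), P1:I, P2:I, P3:I | bus: BusRdX
[6] P0: load  L1 | P0:S(3), P1:I, P2:I, P3:S(3) | bus: BusRd,Flush
[7] P3: load  L0 | P0:S(84), P1:I, P2:I, P3:S(84) | bus: BusRd,Flush
[8] P1: load  L2 | P0:I, P1:E(80), P2:I, P3:I | bus: BusRd
[9] P0: load  L4 | P0:E(90), P1:I, P2:I, P3:I | bus: BusRd
[10] P1: load  L6 | P0:I, P1:E(20), P2:I, P3:I | bus: BusRd
[11] P2: load  L1 | P0:S(3), P1:I, P2:S(3), P3:S(3) | bus: BusRd
[12] P0: load  L2 | P0:S(80), P1:S(80), P2:I, P3:I | bus: BusRd
[13] P2: load  L1 | P0:S(3), P1:I, P2:S(3), P3:S(3) | bus: none
[14] P2: load  L5 | P0:I, P1:I, P2:E(60), P3:I | bus: BusRd
[15] P1: load  L4 | P0:S(90), P1:S(90), P2:I, P3:I | bus: BusRd
[16] P3: store L3 := 84 | P0:I, P1:I, P2:I, P3:M(84) | bus: BusRdX,Flush
[17] P2: load  L7 | P0:I, P1:I, P2:E(40), P3:I | bus: BusRd
[18] P1: store L2 := 39 | P0:I, P1:M(39), P2:I, P3:I | bus: BusUpgr
[19] P1: store L2 := 57 | P0:I, P1:M(57), P2:I, P3:I | bus: none
[20] P3: store L5 := 84 | P0:I, P1:I, P2:I, P3:M(84) | bus: BusRdX
[21] P0: store L4 := 88 | P0:M(88), P1:I, P2:I, P3:I | bus: BusUpgr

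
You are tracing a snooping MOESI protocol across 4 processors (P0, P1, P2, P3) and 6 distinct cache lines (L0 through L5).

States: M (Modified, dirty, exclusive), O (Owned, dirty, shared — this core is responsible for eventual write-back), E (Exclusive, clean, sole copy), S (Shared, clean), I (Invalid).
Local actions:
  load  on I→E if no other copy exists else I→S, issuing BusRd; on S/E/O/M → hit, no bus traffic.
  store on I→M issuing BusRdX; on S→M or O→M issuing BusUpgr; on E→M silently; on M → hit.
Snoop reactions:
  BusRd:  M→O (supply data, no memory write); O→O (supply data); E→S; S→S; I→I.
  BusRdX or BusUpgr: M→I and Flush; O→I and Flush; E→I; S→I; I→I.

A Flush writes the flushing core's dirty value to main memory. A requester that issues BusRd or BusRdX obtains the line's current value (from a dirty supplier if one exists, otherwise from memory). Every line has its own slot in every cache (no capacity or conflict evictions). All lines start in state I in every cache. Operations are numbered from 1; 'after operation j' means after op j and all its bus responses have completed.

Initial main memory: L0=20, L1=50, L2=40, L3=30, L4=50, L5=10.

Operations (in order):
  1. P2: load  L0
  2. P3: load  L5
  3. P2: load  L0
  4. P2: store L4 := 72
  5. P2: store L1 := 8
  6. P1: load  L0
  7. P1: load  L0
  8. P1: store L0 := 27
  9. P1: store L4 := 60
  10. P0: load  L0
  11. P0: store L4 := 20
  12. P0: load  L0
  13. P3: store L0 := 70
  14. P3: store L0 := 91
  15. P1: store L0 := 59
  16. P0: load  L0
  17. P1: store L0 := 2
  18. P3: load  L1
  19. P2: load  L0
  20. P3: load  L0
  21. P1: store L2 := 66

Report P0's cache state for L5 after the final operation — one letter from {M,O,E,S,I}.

[1] P2: load  L0 | P0:I, P1:I, P2:E(20), P3:I | bus: BusRd
[2] P3: load  L5 | P0:I, P1:I, P2:I, P3:E(10) | bus: BusRd
[3] P2: load  L0 | P0:I, P1:I, P2:E(20), P3:I | bus: none
[4] P2: store L4 := 72 | P0:I, P1:I, P2:M(72), P3:I | bus: BusRdX
[5] P2: store L1 := 8 | P0:I, P1:I, P2:M(8), P3:I | bus: BusRdX
[6] P1: load  L0 | P0:I, P1:S(20), P2:S(20), P3:I | bus: BusRd
[7] P1: load  L0 | P0:I, P1:S(20), P2:S(20), P3:I | bus: none
[8] P1: store L0 := 27 | P0:I, P1:M(27), P2:I, P3:I | bus: BusUpgr
[9] P1: store L4 := 60 | P0:I, P1:M(60), P2:I, P3:I | bus: BusRdX,Flush
[10] P0: load  L0 | P0:S(27), P1:O(27), P2:I, P3:I | bus: BusRd
[11] P0: store L4 := 20 | P0:M(20), P1:I, P2:I, P3:I | bus: BusRdX,Flush
[12] P0: load  L0 | P0:S(27), P1:O(27), P2:I, P3:I | bus: none
[13] P3: store L0 := 70 | P0:I, P1:I, P2:I, P3:M(70) | bus: BusRdX,Flush
[14] P3: store L0 := 91 | P0:I, P1:I, P2:I, P3:M(91) | bus: none
[15] P1: store L0 := 59 | P0:I, P1:M(59), P2:I, P3:I | bus: BusRdX,Flush
[16] P0: load  L0 | P0:S(59), P1:O(59), P2:I, P3:I | bus: BusRd
[17] P1: store L0 := 2 | P0:I, P1:M(2), P2:I, P3:I | bus: BusUpgr
[18] P3: load  L1 | P0:I, P1:I, P2:O(8), P3:S(8) | bus: BusRd
[19] P2: load  L0 | P0:I, P1:O(2), P2:S(2), P3:I | bus: BusRd
[20] P3: load  L0 | P0:I, P1:O(2), P2:S(2), P3:S(2) | bus: BusRd
[21] P1: store L2 := 66 | P0:I, P1:M(66), P2:I, P3:I | bus: BusRdX

state = I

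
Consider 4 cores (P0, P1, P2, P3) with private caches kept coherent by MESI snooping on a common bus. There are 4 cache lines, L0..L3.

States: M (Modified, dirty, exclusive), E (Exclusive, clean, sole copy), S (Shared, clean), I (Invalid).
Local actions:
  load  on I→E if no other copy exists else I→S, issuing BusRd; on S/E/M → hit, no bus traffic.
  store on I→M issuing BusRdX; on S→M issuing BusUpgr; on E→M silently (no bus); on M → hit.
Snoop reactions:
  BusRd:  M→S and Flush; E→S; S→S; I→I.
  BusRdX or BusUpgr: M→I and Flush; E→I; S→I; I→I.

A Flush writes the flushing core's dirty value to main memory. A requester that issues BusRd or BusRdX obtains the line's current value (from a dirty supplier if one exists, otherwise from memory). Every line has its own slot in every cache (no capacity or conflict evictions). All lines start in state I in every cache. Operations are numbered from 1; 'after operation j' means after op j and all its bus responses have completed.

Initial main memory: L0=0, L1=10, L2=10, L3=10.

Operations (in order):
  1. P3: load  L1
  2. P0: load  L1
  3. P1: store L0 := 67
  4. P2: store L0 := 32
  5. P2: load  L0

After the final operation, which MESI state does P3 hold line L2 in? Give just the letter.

  op1 P3: load  L1 → I/I/I/E on L1; bus BusRd; mem=10
  op2 P0: load  L1 → S/I/I/S on L1; bus BusRd; mem=10
  op3 P1: store L0 := 67 → I/M/I/I on L0; bus BusRdX; mem=0
  op4 P2: store L0 := 32 → I/I/M/I on L0; bus BusRdX Flush; mem=67
  op5 P2: load  L0 → I/I/M/I on L0; bus (none); mem=67

state = I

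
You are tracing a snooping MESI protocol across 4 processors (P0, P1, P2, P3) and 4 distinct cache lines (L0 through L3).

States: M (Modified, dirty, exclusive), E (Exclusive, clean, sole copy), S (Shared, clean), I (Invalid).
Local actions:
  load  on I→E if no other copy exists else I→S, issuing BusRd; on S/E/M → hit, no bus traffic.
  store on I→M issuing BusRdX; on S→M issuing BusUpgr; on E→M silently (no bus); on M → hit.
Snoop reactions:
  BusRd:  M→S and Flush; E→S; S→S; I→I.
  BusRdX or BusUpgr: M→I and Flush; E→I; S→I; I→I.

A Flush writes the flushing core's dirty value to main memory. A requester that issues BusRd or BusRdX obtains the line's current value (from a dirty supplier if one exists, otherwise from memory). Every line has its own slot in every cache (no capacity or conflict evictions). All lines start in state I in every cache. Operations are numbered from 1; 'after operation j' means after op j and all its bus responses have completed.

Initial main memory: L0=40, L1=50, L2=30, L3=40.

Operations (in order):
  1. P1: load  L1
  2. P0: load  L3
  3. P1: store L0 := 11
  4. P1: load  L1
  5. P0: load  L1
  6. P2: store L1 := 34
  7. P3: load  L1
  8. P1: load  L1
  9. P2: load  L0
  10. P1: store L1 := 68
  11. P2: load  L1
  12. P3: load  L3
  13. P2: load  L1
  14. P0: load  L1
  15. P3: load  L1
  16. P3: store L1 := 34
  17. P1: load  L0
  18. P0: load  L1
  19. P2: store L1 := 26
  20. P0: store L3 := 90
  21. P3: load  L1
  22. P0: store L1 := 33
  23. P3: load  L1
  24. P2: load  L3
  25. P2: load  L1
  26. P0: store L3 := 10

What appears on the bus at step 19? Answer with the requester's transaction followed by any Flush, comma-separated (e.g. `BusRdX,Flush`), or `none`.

[1] P1: load  L1 | P0:I, P1:E(50), P2:I, P3:I | bus: BusRd
[2] P0: load  L3 | P0:E(40), P1:I, P2:I, P3:I | bus: BusRd
[3] P1: store L0 := 11 | P0:I, P1:M(11), P2:I, P3:I | bus: BusRdX
[4] P1: load  L1 | P0:I, P1:E(50), P2:I, P3:I | bus: none
[5] P0: load  L1 | P0:S(50), P1:S(50), P2:I, P3:I | bus: BusRd
[6] P2: store L1 := 34 | P0:I, P1:I, P2:M(34), P3:I | bus: BusRdX
[7] P3: load  L1 | P0:I, P1:I, P2:S(34), P3:S(34) | bus: BusRd,Flush
[8] P1: load  L1 | P0:I, P1:S(34), P2:S(34), P3:S(34) | bus: BusRd
[9] P2: load  L0 | P0:I, P1:S(11), P2:S(11), P3:I | bus: BusRd,Flush
[10] P1: store L1 := 68 | P0:I, P1:M(68), P2:I, P3:I | bus: BusUpgr
[11] P2: load  L1 | P0:I, P1:S(68), P2:S(68), P3:I | bus: BusRd,Flush
[12] P3: load  L3 | P0:S(40), P1:I, P2:I, P3:S(40) | bus: BusRd
[13] P2: load  L1 | P0:I, P1:S(68), P2:S(68), P3:I | bus: none
[14] P0: load  L1 | P0:S(68), P1:S(68), P2:S(68), P3:I | bus: BusRd
[15] P3: load  L1 | P0:S(68), P1:S(68), P2:S(68), P3:S(68) | bus: BusRd
[16] P3: store L1 := 34 | P0:I, P1:I, P2:I, P3:M(34) | bus: BusUpgr
[17] P1: load  L0 | P0:I, P1:S(11), P2:S(11), P3:I | bus: none
[18] P0: load  L1 | P0:S(34), P1:I, P2:I, P3:S(34) | bus: BusRd,Flush
[19] P2: store L1 := 26 | P0:I, P1:I, P2:M(26), P3:I | bus: BusRdX
[20] P0: store L3 := 90 | P0:M(90), P1:I, P2:I, P3:I | bus: BusUpgr
[21] P3: load  L1 | P0:I, P1:I, P2:S(26), P3:S(26) | bus: BusRd,Flush
[22] P0: store L1 := 33 | P0:M(33), P1:I, P2:I, P3:I | bus: BusRdX
[23] P3: load  L1 | P0:S(33), P1:I, P2:I, P3:S(33) | bus: BusRd,Flush
[24] P2: load  L3 | P0:S(90), P1:I, P2:S(90), P3:I | bus: BusRd,Flush
[25] P2: load  L1 | P0:S(33), P1:I, P2:S(33), P3:S(33) | bus: BusRd
[26] P0: store L3 := 10 | P0:M(10), P1:I, P2:I, P3:I | bus: BusUpgr

bus = BusRdX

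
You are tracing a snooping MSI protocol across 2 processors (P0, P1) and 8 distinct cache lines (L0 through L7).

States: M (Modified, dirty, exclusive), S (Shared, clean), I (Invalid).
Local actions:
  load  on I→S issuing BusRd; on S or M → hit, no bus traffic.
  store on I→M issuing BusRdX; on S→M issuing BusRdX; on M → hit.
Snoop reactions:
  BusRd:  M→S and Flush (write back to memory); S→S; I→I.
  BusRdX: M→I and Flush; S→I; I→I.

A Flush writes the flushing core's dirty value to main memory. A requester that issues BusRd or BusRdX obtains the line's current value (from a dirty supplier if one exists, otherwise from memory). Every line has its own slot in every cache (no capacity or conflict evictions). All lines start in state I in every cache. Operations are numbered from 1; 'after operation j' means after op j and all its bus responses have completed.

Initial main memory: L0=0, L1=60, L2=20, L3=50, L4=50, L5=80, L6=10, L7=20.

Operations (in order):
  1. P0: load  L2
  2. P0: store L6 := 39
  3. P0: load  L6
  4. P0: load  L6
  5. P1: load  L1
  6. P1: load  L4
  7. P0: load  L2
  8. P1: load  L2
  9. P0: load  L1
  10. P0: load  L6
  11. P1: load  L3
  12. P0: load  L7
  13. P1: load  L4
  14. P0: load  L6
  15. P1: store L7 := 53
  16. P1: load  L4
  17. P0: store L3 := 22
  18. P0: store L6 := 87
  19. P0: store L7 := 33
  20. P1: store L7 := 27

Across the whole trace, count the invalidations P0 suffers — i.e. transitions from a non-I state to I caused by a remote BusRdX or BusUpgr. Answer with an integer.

invalidations = 2

[1] P0: load  L2 | P0:S(20), P1:I | bus: BusRd
[2] P0: store L6 := 39 | P0:M(39), P1:I | bus: BusRdX
[3] P0: load  L6 | P0:M(39), P1:I | bus: none
[4] P0: load  L6 | P0:M(39), P1:I | bus: none
[5] P1: load  L1 | P0:I, P1:S(60) | bus: BusRd
[6] P1: load  L4 | P0:I, P1:S(50) | bus: BusRd
[7] P0: load  L2 | P0:S(20), P1:I | bus: none
[8] P1: load  L2 | P0:S(20), P1:S(20) | bus: BusRd
[9] P0: load  L1 | P0:S(60), P1:S(60) | bus: BusRd
[10] P0: load  L6 | P0:M(39), P1:I | bus: none
[11] P1: load  L3 | P0:I, P1:S(50) | bus: BusRd
[12] P0: load  L7 | P0:S(20), P1:I | bus: BusRd
[13] P1: load  L4 | P0:I, P1:S(50) | bus: none
[14] P0: load  L6 | P0:M(39), P1:I | bus: none
[15] P1: store L7 := 53 | P0:I, P1:M(53) | bus: BusRdX
[16] P1: load  L4 | P0:I, P1:S(50) | bus: none
[17] P0: store L3 := 22 | P0:M(22), P1:I | bus: BusRdX
[18] P0: store L6 := 87 | P0:M(87), P1:I | bus: none
[19] P0: store L7 := 33 | P0:M(33), P1:I | bus: BusRdX,Flush
[20] P1: store L7 := 27 | P0:I, P1:M(27) | bus: BusRdX,Flush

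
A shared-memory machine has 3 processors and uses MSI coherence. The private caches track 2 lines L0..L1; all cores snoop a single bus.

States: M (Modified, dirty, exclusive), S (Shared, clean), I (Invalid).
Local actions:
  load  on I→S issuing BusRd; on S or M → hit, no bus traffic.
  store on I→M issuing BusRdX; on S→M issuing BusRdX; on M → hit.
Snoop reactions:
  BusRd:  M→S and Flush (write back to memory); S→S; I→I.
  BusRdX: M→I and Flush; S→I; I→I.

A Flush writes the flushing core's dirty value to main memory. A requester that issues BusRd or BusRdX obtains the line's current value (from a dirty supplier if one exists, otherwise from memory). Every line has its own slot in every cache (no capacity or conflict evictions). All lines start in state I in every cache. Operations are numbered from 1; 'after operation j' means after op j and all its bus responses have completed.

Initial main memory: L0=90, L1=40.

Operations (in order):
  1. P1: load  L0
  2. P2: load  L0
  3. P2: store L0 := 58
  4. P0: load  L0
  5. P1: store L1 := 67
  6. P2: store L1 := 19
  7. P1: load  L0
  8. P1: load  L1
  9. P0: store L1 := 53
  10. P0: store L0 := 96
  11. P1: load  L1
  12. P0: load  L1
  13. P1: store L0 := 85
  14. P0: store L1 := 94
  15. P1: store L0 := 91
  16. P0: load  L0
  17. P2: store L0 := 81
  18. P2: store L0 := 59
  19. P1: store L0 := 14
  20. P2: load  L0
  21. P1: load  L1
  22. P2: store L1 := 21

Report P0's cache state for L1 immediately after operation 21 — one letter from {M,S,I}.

step 1: P1: load  L0  ⟶  ISI  (L0)  txn=BusRd  M[L0]=90
step 2: P2: load  L0  ⟶  ISS  (L0)  txn=BusRd  M[L0]=90
step 3: P2: store L0 := 58  ⟶  IIM  (L0)  txn=BusRdX  M[L0]=90
step 4: P0: load  L0  ⟶  SIS  (L0)  txn=BusRd+Flush  M[L0]=58
step 5: P1: store L1 := 67  ⟶  IMI  (L1)  txn=BusRdX  M[L1]=40
step 6: P2: store L1 := 19  ⟶  IIM  (L1)  txn=BusRdX+Flush  M[L1]=67
step 7: P1: load  L0  ⟶  SSS  (L0)  txn=BusRd  M[L0]=58
step 8: P1: load  L1  ⟶  ISS  (L1)  txn=BusRd+Flush  M[L1]=19
step 9: P0: store L1 := 53  ⟶  MII  (L1)  txn=BusRdX  M[L1]=19
step 10: P0: store L0 := 96  ⟶  MII  (L0)  txn=BusRdX  M[L0]=58
step 11: P1: load  L1  ⟶  SSI  (L1)  txn=BusRd+Flush  M[L1]=53
step 12: P0: load  L1  ⟶  SSI  (L1)  txn=∅  M[L1]=53
step 13: P1: store L0 := 85  ⟶  IMI  (L0)  txn=BusRdX+Flush  M[L0]=96
step 14: P0: store L1 := 94  ⟶  MII  (L1)  txn=BusRdX  M[L1]=53
step 15: P1: store L0 := 91  ⟶  IMI  (L0)  txn=∅  M[L0]=96
step 16: P0: load  L0  ⟶  SSI  (L0)  txn=BusRd+Flush  M[L0]=91
step 17: P2: store L0 := 81  ⟶  IIM  (L0)  txn=BusRdX  M[L0]=91
step 18: P2: store L0 := 59  ⟶  IIM  (L0)  txn=∅  M[L0]=91
step 19: P1: store L0 := 14  ⟶  IMI  (L0)  txn=BusRdX+Flush  M[L0]=59
step 20: P2: load  L0  ⟶  ISS  (L0)  txn=BusRd+Flush  M[L0]=14
step 21: P1: load  L1  ⟶  SSI  (L1)  txn=BusRd+Flush  M[L1]=94
step 22: P2: store L1 := 21  ⟶  IIM  (L1)  txn=BusRdX  M[L1]=94

state = S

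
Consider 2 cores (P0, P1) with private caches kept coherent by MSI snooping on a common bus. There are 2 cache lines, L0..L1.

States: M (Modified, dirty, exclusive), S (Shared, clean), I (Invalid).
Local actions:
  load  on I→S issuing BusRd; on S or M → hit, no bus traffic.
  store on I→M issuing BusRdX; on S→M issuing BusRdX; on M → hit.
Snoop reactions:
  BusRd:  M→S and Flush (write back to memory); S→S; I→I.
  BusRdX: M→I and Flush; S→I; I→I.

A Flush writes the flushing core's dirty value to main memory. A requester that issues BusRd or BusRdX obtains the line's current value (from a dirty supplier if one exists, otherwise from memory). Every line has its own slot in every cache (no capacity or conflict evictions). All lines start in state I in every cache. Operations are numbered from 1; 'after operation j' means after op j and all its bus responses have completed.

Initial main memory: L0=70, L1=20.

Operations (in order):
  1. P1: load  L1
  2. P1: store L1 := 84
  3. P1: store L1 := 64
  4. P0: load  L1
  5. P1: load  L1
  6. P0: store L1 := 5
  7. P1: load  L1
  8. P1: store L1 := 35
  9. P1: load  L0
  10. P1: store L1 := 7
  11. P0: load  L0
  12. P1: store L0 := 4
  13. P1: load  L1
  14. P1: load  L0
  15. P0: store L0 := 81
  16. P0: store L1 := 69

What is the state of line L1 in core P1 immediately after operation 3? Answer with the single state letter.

state = M

1. P1: load  L1  bus=[BusRd]  L1: P0=I P1=S  mem[L1]=20
2. P1: store L1 := 84  bus=[BusRdX]  L1: P0=I P1=M  mem[L1]=20
3. P1: store L1 := 64  bus=[-]  L1: P0=I P1=M  mem[L1]=20
4. P0: load  L1  bus=[BusRd,Flush]  L1: P0=S P1=S  mem[L1]=64
5. P1: load  L1  bus=[-]  L1: P0=S P1=S  mem[L1]=64
6. P0: store L1 := 5  bus=[BusRdX]  L1: P0=M P1=I  mem[L1]=64
7. P1: load  L1  bus=[BusRd,Flush]  L1: P0=S P1=S  mem[L1]=5
8. P1: store L1 := 35  bus=[BusRdX]  L1: P0=I P1=M  mem[L1]=5
9. P1: load  L0  bus=[BusRd]  L0: P0=I P1=S  mem[L0]=70
10. P1: store L1 := 7  bus=[-]  L1: P0=I P1=M  mem[L1]=5
11. P0: load  L0  bus=[BusRd]  L0: P0=S P1=S  mem[L0]=70
12. P1: store L0 := 4  bus=[BusRdX]  L0: P0=I P1=M  mem[L0]=70
13. P1: load  L1  bus=[-]  L1: P0=I P1=M  mem[L1]=5
14. P1: load  L0  bus=[-]  L0: P0=I P1=M  mem[L0]=70
15. P0: store L0 := 81  bus=[BusRdX,Flush]  L0: P0=M P1=I  mem[L0]=4
16. P0: store L1 := 69  bus=[BusRdX,Flush]  L1: P0=M P1=I  mem[L1]=7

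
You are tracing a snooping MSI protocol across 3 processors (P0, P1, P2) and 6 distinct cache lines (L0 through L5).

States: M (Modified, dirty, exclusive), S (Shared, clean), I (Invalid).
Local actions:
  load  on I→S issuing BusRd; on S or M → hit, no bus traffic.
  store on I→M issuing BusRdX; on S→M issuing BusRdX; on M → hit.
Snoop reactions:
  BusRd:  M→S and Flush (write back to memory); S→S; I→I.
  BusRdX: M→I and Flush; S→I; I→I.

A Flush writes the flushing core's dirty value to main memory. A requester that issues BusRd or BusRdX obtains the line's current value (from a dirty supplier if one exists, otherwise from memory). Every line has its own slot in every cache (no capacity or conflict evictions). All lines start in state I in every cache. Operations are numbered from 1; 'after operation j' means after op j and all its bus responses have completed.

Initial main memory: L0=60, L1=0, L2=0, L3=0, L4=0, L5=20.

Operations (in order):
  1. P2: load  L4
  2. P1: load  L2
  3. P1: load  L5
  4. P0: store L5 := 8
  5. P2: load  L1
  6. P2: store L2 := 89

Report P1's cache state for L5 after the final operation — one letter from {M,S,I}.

state = I

step 1: P2: load  L4  ⟶  IIS  (L4)  txn=BusRd  M[L4]=0
step 2: P1: load  L2  ⟶  ISI  (L2)  txn=BusRd  M[L2]=0
step 3: P1: load  L5  ⟶  ISI  (L5)  txn=BusRd  M[L5]=20
step 4: P0: store L5 := 8  ⟶  MII  (L5)  txn=BusRdX  M[L5]=20
step 5: P2: load  L1  ⟶  IIS  (L1)  txn=BusRd  M[L1]=0
step 6: P2: store L2 := 89  ⟶  IIM  (L2)  txn=BusRdX  M[L2]=0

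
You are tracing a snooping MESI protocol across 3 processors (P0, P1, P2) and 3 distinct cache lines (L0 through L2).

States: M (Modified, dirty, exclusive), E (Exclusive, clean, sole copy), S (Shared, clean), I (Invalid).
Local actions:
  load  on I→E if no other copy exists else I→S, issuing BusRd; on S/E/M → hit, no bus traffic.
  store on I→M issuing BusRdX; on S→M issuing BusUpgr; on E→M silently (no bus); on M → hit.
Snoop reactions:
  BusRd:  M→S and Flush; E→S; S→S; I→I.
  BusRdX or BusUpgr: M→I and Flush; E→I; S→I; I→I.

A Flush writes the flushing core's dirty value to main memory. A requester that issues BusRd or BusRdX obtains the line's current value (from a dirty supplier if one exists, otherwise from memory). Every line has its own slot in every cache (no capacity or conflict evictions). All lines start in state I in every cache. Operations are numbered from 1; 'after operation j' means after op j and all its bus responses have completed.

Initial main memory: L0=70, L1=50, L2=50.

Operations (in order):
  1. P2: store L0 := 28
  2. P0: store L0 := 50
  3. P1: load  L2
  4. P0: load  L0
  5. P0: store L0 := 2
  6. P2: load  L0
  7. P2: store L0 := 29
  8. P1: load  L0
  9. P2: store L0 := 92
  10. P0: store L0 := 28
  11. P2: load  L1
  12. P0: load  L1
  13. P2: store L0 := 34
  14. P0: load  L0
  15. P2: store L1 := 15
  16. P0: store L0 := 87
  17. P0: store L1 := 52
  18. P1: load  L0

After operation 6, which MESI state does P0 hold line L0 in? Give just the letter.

state = S

1. P2: store L0 := 28  bus=[BusRdX]  L0: P0=I P1=I P2=M  mem[L0]=70
2. P0: store L0 := 50  bus=[BusRdX,Flush]  L0: P0=M P1=I P2=I  mem[L0]=28
3. P1: load  L2  bus=[BusRd]  L2: P0=I P1=E P2=I  mem[L2]=50
4. P0: load  L0  bus=[-]  L0: P0=M P1=I P2=I  mem[L0]=28
5. P0: store L0 := 2  bus=[-]  L0: P0=M P1=I P2=I  mem[L0]=28
6. P2: load  L0  bus=[BusRd,Flush]  L0: P0=S P1=I P2=S  mem[L0]=2
7. P2: store L0 := 29  bus=[BusUpgr]  L0: P0=I P1=I P2=M  mem[L0]=2
8. P1: load  L0  bus=[BusRd,Flush]  L0: P0=I P1=S P2=S  mem[L0]=29
9. P2: store L0 := 92  bus=[BusUpgr]  L0: P0=I P1=I P2=M  mem[L0]=29
10. P0: store L0 := 28  bus=[BusRdX,Flush]  L0: P0=M P1=I P2=I  mem[L0]=92
11. P2: load  L1  bus=[BusRd]  L1: P0=I P1=I P2=E  mem[L1]=50
12. P0: load  L1  bus=[BusRd]  L1: P0=S P1=I P2=S  mem[L1]=50
13. P2: store L0 := 34  bus=[BusRdX,Flush]  L0: P0=I P1=I P2=M  mem[L0]=28
14. P0: load  L0  bus=[BusRd,Flush]  L0: P0=S P1=I P2=S  mem[L0]=34
15. P2: store L1 := 15  bus=[BusUpgr]  L1: P0=I P1=I P2=M  mem[L1]=50
16. P0: store L0 := 87  bus=[BusUpgr]  L0: P0=M P1=I P2=I  mem[L0]=34
17. P0: store L1 := 52  bus=[BusRdX,Flush]  L1: P0=M P1=I P2=I  mem[L1]=15
18. P1: load  L0  bus=[BusRd,Flush]  L0: P0=S P1=S P2=I  mem[L0]=87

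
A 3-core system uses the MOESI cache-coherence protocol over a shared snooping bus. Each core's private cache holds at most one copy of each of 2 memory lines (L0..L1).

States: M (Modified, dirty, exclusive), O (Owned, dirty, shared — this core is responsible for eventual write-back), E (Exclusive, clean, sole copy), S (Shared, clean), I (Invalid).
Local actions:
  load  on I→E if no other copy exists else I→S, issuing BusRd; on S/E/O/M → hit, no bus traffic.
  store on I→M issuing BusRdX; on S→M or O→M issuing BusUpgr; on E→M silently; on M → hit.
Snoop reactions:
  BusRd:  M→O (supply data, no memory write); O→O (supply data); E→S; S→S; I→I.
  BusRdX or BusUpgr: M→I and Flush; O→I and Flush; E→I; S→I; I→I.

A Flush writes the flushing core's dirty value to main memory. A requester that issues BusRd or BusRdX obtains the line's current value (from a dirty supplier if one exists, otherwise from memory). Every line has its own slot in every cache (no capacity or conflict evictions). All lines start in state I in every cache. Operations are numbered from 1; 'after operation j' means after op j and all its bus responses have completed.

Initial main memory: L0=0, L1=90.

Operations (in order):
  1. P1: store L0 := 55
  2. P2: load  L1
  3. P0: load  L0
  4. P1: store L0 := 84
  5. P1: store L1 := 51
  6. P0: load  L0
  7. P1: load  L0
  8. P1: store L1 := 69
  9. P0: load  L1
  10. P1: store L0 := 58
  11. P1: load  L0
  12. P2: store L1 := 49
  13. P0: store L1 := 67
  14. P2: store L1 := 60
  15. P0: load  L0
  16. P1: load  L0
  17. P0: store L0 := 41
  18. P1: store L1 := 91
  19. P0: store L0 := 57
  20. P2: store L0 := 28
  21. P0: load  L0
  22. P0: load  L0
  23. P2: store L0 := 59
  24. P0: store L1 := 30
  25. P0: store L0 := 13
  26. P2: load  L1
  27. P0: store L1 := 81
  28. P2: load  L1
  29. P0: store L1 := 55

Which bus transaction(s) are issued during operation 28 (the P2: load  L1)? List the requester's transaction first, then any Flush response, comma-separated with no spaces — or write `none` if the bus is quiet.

step 1: P1: store L0 := 55  ⟶  IMI  (L0)  txn=BusRdX  M[L0]=0
step 2: P2: load  L1  ⟶  IIE  (L1)  txn=BusRd  M[L1]=90
step 3: P0: load  L0  ⟶  SOI  (L0)  txn=BusRd  M[L0]=0
step 4: P1: store L0 := 84  ⟶  IMI  (L0)  txn=BusUpgr  M[L0]=0
step 5: P1: store L1 := 51  ⟶  IMI  (L1)  txn=BusRdX  M[L1]=90
step 6: P0: load  L0  ⟶  SOI  (L0)  txn=BusRd  M[L0]=0
step 7: P1: load  L0  ⟶  SOI  (L0)  txn=∅  M[L0]=0
step 8: P1: store L1 := 69  ⟶  IMI  (L1)  txn=∅  M[L1]=90
step 9: P0: load  L1  ⟶  SOI  (L1)  txn=BusRd  M[L1]=90
step 10: P1: store L0 := 58  ⟶  IMI  (L0)  txn=BusUpgr  M[L0]=0
step 11: P1: load  L0  ⟶  IMI  (L0)  txn=∅  M[L0]=0
step 12: P2: store L1 := 49  ⟶  IIM  (L1)  txn=BusRdX+Flush  M[L1]=69
step 13: P0: store L1 := 67  ⟶  MII  (L1)  txn=BusRdX+Flush  M[L1]=49
step 14: P2: store L1 := 60  ⟶  IIM  (L1)  txn=BusRdX+Flush  M[L1]=67
step 15: P0: load  L0  ⟶  SOI  (L0)  txn=BusRd  M[L0]=0
step 16: P1: load  L0  ⟶  SOI  (L0)  txn=∅  M[L0]=0
step 17: P0: store L0 := 41  ⟶  MII  (L0)  txn=BusUpgr+Flush  M[L0]=58
step 18: P1: store L1 := 91  ⟶  IMI  (L1)  txn=BusRdX+Flush  M[L1]=60
step 19: P0: store L0 := 57  ⟶  MII  (L0)  txn=∅  M[L0]=58
step 20: P2: store L0 := 28  ⟶  IIM  (L0)  txn=BusRdX+Flush  M[L0]=57
step 21: P0: load  L0  ⟶  SIO  (L0)  txn=BusRd  M[L0]=57
step 22: P0: load  L0  ⟶  SIO  (L0)  txn=∅  M[L0]=57
step 23: P2: store L0 := 59  ⟶  IIM  (L0)  txn=BusUpgr  M[L0]=57
step 24: P0: store L1 := 30  ⟶  MII  (L1)  txn=BusRdX+Flush  M[L1]=91
step 25: P0: store L0 := 13  ⟶  MII  (L0)  txn=BusRdX+Flush  M[L0]=59
step 26: P2: load  L1  ⟶  OIS  (L1)  txn=BusRd  M[L1]=91
step 27: P0: store L1 := 81  ⟶  MII  (L1)  txn=BusUpgr  M[L1]=91
step 28: P2: load  L1  ⟶  OIS  (L1)  txn=BusRd  M[L1]=91
step 29: P0: store L1 := 55  ⟶  MII  (L1)  txn=BusUpgr  M[L1]=91

bus = BusRd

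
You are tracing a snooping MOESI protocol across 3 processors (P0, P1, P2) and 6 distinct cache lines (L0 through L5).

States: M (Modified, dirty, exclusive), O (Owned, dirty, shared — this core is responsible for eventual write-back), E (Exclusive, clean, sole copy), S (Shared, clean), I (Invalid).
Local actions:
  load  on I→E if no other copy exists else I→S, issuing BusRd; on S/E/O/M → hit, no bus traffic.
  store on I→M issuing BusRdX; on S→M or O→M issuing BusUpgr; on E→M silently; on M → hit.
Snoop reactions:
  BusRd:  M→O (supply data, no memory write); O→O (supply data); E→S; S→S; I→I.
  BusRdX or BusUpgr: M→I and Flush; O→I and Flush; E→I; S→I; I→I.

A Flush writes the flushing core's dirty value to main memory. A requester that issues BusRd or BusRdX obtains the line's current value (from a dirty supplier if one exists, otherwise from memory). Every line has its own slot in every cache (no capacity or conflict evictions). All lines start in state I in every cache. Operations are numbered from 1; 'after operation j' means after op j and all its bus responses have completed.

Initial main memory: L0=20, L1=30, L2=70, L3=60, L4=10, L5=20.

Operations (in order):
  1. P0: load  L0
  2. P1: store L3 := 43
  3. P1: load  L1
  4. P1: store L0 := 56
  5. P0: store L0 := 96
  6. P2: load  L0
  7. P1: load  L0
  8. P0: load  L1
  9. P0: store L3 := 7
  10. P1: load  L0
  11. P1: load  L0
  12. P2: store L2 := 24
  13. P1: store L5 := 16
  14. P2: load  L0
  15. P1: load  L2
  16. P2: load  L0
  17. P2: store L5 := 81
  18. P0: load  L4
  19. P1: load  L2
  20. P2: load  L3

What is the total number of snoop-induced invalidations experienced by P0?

1. P0: load  L0  bus=[BusRd]  L0: P0=E P1=I P2=I  mem[L0]=20
2. P1: store L3 := 43  bus=[BusRdX]  L3: P0=I P1=M P2=I  mem[L3]=60
3. P1: load  L1  bus=[BusRd]  L1: P0=I P1=E P2=I  mem[L1]=30
4. P1: store L0 := 56  bus=[BusRdX]  L0: P0=I P1=M P2=I  mem[L0]=20
5. P0: store L0 := 96  bus=[BusRdX,Flush]  L0: P0=M P1=I P2=I  mem[L0]=56
6. P2: load  L0  bus=[BusRd]  L0: P0=O P1=I P2=S  mem[L0]=56
7. P1: load  L0  bus=[BusRd]  L0: P0=O P1=S P2=S  mem[L0]=56
8. P0: load  L1  bus=[BusRd]  L1: P0=S P1=S P2=I  mem[L1]=30
9. P0: store L3 := 7  bus=[BusRdX,Flush]  L3: P0=M P1=I P2=I  mem[L3]=43
10. P1: load  L0  bus=[-]  L0: P0=O P1=S P2=S  mem[L0]=56
11. P1: load  L0  bus=[-]  L0: P0=O P1=S P2=S  mem[L0]=56
12. P2: store L2 := 24  bus=[BusRdX]  L2: P0=I P1=I P2=M  mem[L2]=70
13. P1: store L5 := 16  bus=[BusRdX]  L5: P0=I P1=M P2=I  mem[L5]=20
14. P2: load  L0  bus=[-]  L0: P0=O P1=S P2=S  mem[L0]=56
15. P1: load  L2  bus=[BusRd]  L2: P0=I P1=S P2=O  mem[L2]=70
16. P2: load  L0  bus=[-]  L0: P0=O P1=S P2=S  mem[L0]=56
17. P2: store L5 := 81  bus=[BusRdX,Flush]  L5: P0=I P1=I P2=M  mem[L5]=16
18. P0: load  L4  bus=[BusRd]  L4: P0=E P1=I P2=I  mem[L4]=10
19. P1: load  L2  bus=[-]  L2: P0=I P1=S P2=O  mem[L2]=70
20. P2: load  L3  bus=[BusRd]  L3: P0=O P1=I P2=S  mem[L3]=43

invalidations = 1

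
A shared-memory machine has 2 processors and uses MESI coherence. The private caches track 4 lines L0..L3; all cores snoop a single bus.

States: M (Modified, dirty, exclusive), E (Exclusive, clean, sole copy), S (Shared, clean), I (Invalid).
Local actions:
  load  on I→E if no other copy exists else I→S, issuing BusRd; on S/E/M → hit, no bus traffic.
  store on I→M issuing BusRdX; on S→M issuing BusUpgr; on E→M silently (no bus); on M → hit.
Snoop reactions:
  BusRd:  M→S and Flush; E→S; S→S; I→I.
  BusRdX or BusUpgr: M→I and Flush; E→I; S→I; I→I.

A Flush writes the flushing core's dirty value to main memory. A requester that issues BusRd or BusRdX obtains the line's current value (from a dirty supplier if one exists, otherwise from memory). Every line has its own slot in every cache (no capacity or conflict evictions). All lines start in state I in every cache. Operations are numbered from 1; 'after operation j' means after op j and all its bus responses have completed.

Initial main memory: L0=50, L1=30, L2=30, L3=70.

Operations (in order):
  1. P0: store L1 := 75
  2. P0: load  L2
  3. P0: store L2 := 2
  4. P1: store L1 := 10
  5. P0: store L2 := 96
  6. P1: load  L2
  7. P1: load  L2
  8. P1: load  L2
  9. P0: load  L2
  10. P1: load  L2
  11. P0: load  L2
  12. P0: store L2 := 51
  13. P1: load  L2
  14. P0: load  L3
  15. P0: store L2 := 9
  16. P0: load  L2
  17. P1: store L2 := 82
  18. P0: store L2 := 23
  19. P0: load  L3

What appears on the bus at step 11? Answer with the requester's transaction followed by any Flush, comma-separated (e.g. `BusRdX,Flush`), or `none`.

[1] P0: store L1 := 75 | P0:M(75), P1:I | bus: BusRdX
[2] P0: load  L2 | P0:E(30), P1:I | bus: BusRd
[3] P0: store L2 := 2 | P0:M(2), P1:I | bus: none
[4] P1: store L1 := 10 | P0:I, P1:M(10) | bus: BusRdX,Flush
[5] P0: store L2 := 96 | P0:M(96), P1:I | bus: none
[6] P1: load  L2 | P0:S(96), P1:S(96) | bus: BusRd,Flush
[7] P1: load  L2 | P0:S(96), P1:S(96) | bus: none
[8] P1: load  L2 | P0:S(96), P1:S(96) | bus: none
[9] P0: load  L2 | P0:S(96), P1:S(96) | bus: none
[10] P1: load  L2 | P0:S(96), P1:S(96) | bus: none
[11] P0: load  L2 | P0:S(96), P1:S(96) | bus: none
[12] P0: store L2 := 51 | P0:M(51), P1:I | bus: BusUpgr
[13] P1: load  L2 | P0:S(51), P1:S(51) | bus: BusRd,Flush
[14] P0: load  L3 | P0:E(70), P1:I | bus: BusRd
[15] P0: store L2 := 9 | P0:M(9), P1:I | bus: BusUpgr
[16] P0: load  L2 | P0:M(9), P1:I | bus: none
[17] P1: store L2 := 82 | P0:I, P1:M(82) | bus: BusRdX,Flush
[18] P0: store L2 := 23 | P0:M(23), P1:I | bus: BusRdX,Flush
[19] P0: load  L3 | P0:E(70), P1:I | bus: none

bus = none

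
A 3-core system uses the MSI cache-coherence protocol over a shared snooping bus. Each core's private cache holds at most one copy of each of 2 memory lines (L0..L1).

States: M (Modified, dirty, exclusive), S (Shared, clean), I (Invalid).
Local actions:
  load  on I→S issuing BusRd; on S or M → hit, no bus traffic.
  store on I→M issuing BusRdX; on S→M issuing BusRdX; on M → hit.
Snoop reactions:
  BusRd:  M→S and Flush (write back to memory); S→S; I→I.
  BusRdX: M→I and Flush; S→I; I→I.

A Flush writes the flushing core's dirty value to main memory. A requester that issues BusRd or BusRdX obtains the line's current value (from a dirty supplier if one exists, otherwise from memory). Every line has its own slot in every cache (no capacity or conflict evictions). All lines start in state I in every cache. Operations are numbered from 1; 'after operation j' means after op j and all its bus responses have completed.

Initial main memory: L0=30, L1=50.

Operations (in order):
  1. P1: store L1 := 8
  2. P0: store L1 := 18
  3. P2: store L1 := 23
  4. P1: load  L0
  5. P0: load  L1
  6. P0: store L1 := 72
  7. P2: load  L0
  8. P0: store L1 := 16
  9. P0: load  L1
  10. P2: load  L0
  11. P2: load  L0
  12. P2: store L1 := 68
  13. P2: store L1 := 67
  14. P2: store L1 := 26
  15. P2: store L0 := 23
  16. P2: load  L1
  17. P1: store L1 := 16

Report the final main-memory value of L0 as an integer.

  op1 P1: store L1 := 8 → I/M/I on L1; bus BusRdX; mem=50
  op2 P0: store L1 := 18 → M/I/I on L1; bus BusRdX Flush; mem=8
  op3 P2: store L1 := 23 → I/I/M on L1; bus BusRdX Flush; mem=18
  op4 P1: load  L0 → I/S/I on L0; bus BusRd; mem=30
  op5 P0: load  L1 → S/I/S on L1; bus BusRd Flush; mem=23
  op6 P0: store L1 := 72 → M/I/I on L1; bus BusRdX; mem=23
  op7 P2: load  L0 → I/S/S on L0; bus BusRd; mem=30
  op8 P0: store L1 := 16 → M/I/I on L1; bus (none); mem=23
  op9 P0: load  L1 → M/I/I on L1; bus (none); mem=23
  op10 P2: load  L0 → I/S/S on L0; bus (none); mem=30
  op11 P2: load  L0 → I/S/S on L0; bus (none); mem=30
  op12 P2: store L1 := 68 → I/I/M on L1; bus BusRdX Flush; mem=16
  op13 P2: store L1 := 67 → I/I/M on L1; bus (none); mem=16
  op14 P2: store L1 := 26 → I/I/M on L1; bus (none); mem=16
  op15 P2: store L0 := 23 → I/I/M on L0; bus BusRdX; mem=30
  op16 P2: load  L1 → I/I/M on L1; bus (none); mem=16
  op17 P1: store L1 := 16 → I/M/I on L1; bus BusRdX Flush; mem=26

memory[L0] = 30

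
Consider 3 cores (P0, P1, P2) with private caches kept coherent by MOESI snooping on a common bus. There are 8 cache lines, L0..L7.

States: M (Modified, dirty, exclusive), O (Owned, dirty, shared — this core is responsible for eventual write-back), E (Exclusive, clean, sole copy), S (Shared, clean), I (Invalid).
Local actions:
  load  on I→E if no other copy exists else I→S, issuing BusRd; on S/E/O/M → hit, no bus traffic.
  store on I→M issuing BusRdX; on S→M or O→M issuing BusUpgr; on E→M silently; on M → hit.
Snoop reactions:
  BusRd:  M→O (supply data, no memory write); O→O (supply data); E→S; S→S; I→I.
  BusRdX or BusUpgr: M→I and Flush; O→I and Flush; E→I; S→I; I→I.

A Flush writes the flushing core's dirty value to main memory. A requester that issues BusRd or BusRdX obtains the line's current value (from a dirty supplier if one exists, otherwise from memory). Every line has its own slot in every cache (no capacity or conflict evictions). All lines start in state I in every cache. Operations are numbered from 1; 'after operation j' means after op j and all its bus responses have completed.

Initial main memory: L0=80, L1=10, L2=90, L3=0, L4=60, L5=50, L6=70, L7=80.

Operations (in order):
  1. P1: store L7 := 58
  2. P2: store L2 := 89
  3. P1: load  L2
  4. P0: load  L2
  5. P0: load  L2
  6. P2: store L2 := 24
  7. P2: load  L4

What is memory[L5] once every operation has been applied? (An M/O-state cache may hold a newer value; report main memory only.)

memory[L5] = 50

[1] P1: store L7 := 58 | P0:I, P1:M(58), P2:I | bus: BusRdX
[2] P2: store L2 := 89 | P0:I, P1:I, P2:M(89) | bus: BusRdX
[3] P1: load  L2 | P0:I, P1:S(89), P2:O(89) | bus: BusRd
[4] P0: load  L2 | P0:S(89), P1:S(89), P2:O(89) | bus: BusRd
[5] P0: load  L2 | P0:S(89), P1:S(89), P2:O(89) | bus: none
[6] P2: store L2 := 24 | P0:I, P1:I, P2:M(24) | bus: BusUpgr
[7] P2: load  L4 | P0:I, P1:I, P2:E(60) | bus: BusRd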